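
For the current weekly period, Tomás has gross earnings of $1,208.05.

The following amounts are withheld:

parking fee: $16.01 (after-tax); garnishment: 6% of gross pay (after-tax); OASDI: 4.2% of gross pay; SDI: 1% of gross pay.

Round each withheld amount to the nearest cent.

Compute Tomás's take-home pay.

SDI: $1,208.05 × 0.01 = $12.08
OASDI: $1,208.05 × 0.042 = $50.74
Parking fee: $16.01
Garnishment: $1,208.05 × 0.06 = $72.48
Total deductions = $12.08 + $50.74 + $16.01 + $72.48 = $151.31
Net pay = $1,208.05 − $151.31 = $1,056.74

$1,056.74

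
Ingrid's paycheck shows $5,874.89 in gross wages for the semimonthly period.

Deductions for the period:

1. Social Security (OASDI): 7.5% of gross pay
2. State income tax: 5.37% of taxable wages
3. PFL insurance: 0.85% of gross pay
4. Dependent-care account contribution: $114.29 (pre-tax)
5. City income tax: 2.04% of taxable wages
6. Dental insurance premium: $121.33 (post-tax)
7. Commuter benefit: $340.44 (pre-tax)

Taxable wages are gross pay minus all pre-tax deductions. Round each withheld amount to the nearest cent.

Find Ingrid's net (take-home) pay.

$4,406.64

Commuter benefit: $340.44
Dependent-care account contribution: $114.29
Pre-tax total = $340.44 + $114.29 = $454.73
Taxable wages = $5,874.89 − $454.73 = $5,420.16
City income tax: $5,420.16 × 0.0204 = $110.57
State income tax: $5,420.16 × 0.0537 = $291.06
PFL insurance: $5,874.89 × 0.0085 = $49.94
Social Security (OASDI): $5,874.89 × 0.075 = $440.62
Dental insurance premium: $121.33
Total deductions = $340.44 + $114.29 + $110.57 + $291.06 + $49.94 + $440.62 + $121.33 = $1,468.25
Net pay = $5,874.89 − $1,468.25 = $4,406.64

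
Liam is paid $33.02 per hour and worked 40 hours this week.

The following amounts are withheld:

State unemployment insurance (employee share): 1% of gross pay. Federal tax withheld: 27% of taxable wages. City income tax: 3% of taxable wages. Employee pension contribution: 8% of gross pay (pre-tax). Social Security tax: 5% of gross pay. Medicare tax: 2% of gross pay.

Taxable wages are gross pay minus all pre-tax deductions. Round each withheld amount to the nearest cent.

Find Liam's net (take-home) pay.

Gross pay: 40 × $33.02 = $1,320.80
Employee pension contribution: $1,320.80 × 0.08 = $105.66
Taxable wages = $1,320.80 − $105.66 = $1,215.14
Federal tax withheld: $1,215.14 × 0.27 = $328.09
City income tax: $1,215.14 × 0.03 = $36.45
Medicare tax: $1,320.80 × 0.02 = $26.42
Social Security tax: $1,320.80 × 0.05 = $66.04
State unemployment insurance (employee share): $1,320.80 × 0.01 = $13.21
Total deductions = $105.66 + $328.09 + $36.45 + $26.42 + $66.04 + $13.21 = $575.87
Net pay = $1,320.80 − $575.87 = $744.93

$744.93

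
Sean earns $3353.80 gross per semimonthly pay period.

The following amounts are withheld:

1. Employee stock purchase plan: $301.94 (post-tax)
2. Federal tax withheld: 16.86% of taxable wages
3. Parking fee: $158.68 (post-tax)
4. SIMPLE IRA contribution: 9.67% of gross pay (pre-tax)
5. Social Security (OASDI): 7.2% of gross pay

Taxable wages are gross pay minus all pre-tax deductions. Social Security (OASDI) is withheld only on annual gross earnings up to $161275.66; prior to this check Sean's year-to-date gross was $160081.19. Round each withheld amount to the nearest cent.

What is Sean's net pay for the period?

$1972.10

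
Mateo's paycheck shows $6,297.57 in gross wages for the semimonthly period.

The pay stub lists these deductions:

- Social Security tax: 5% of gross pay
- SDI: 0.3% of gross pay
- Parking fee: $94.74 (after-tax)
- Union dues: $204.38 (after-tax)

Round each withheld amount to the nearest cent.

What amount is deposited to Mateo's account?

$5,664.68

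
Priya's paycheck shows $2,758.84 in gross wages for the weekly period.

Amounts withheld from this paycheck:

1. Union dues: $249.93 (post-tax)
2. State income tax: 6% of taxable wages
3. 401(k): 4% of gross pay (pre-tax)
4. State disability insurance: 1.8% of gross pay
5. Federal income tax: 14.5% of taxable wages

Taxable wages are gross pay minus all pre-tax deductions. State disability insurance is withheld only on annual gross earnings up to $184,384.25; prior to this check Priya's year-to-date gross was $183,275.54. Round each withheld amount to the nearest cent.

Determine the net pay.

401(k): $2,758.84 × 0.04 = $110.35
Taxable wages = $2,758.84 − $110.35 = $2,648.49
State income tax: $2,648.49 × 0.06 = $158.91
Federal income tax: $2,648.49 × 0.145 = $384.03
State disability insurance: only $184,384.25 − $183,275.54 = $1,108.71 of this check is subject → $1,108.71 × 0.018 = $19.96
Union dues: $249.93
Total deductions = $110.35 + $158.91 + $384.03 + $19.96 + $249.93 = $923.18
Net pay = $2,758.84 − $923.18 = $1,835.66

$1,835.66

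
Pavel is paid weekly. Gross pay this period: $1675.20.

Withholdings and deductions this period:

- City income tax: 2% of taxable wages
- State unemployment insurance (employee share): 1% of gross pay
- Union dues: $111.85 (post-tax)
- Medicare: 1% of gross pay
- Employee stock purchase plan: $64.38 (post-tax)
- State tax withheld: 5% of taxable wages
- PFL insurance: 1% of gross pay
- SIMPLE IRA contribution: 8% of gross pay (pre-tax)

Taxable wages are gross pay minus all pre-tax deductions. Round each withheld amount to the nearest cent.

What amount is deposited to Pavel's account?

$1206.82

SIMPLE IRA contribution: $1675.20 × 0.08 = $134.02
Taxable wages = $1675.20 − $134.02 = $1541.18
State tax withheld: $1541.18 × 0.05 = $77.06
City income tax: $1541.18 × 0.02 = $30.82
PFL insurance: $1675.20 × 0.01 = $16.75
Medicare: $1675.20 × 0.01 = $16.75
State unemployment insurance (employee share): $1675.20 × 0.01 = $16.75
Employee stock purchase plan: $64.38
Union dues: $111.85
Total deductions = $134.02 + $77.06 + $30.82 + $16.75 + $16.75 + $16.75 + $64.38 + $111.85 = $468.38
Net pay = $1675.20 − $468.38 = $1206.82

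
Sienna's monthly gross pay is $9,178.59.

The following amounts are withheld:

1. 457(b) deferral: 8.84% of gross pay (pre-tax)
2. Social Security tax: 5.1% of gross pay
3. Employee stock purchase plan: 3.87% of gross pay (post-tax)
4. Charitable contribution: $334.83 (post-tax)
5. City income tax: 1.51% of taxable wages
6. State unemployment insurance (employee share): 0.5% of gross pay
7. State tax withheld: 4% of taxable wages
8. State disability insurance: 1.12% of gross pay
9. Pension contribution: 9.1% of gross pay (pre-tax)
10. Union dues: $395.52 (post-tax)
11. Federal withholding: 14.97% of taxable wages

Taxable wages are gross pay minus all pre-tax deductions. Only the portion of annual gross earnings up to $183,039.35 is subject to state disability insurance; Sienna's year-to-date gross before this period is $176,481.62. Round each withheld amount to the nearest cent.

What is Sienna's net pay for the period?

Pension contribution: $9,178.59 × 0.091 = $835.25
457(b) deferral: $9,178.59 × 0.0884 = $811.39
Pre-tax total = $835.25 + $811.39 = $1,646.64
Taxable wages = $9,178.59 − $1,646.64 = $7,531.95
State tax withheld: $7,531.95 × 0.04 = $301.28
City income tax: $7,531.95 × 0.0151 = $113.73
Federal withholding: $7,531.95 × 0.1497 = $1,127.53
State unemployment insurance (employee share): $9,178.59 × 0.005 = $45.89
State disability insurance: only $183,039.35 − $176,481.62 = $6,557.73 of this check is subject → $6,557.73 × 0.0112 = $73.45
Social Security tax: $9,178.59 × 0.051 = $468.11
Charitable contribution: $334.83
Union dues: $395.52
Employee stock purchase plan: $9,178.59 × 0.0387 = $355.21
Total deductions = $835.25 + $811.39 + $301.28 + $113.73 + $1,127.53 + $45.89 + $73.45 + $468.11 + $334.83 + $395.52 + $355.21 = $4,862.19
Net pay = $9,178.59 − $4,862.19 = $4,316.40

$4,316.40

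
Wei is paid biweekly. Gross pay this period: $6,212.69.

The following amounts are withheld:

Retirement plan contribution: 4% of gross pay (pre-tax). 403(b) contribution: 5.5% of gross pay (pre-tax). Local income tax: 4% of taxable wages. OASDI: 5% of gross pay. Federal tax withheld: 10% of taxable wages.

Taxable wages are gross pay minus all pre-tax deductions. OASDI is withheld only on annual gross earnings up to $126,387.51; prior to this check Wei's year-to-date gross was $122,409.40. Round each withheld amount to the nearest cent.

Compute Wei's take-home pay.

403(b) contribution: $6,212.69 × 0.055 = $341.70
Retirement plan contribution: $6,212.69 × 0.04 = $248.51
Pre-tax total = $341.70 + $248.51 = $590.21
Taxable wages = $6,212.69 − $590.21 = $5,622.48
Local income tax: $5,622.48 × 0.04 = $224.90
Federal tax withheld: $5,622.48 × 0.1 = $562.25
OASDI: only $126,387.51 − $122,409.40 = $3,978.11 of this check is subject → $3,978.11 × 0.05 = $198.91
Total deductions = $341.70 + $248.51 + $224.90 + $562.25 + $198.91 = $1,576.27
Net pay = $6,212.69 − $1,576.27 = $4,636.42

$4,636.42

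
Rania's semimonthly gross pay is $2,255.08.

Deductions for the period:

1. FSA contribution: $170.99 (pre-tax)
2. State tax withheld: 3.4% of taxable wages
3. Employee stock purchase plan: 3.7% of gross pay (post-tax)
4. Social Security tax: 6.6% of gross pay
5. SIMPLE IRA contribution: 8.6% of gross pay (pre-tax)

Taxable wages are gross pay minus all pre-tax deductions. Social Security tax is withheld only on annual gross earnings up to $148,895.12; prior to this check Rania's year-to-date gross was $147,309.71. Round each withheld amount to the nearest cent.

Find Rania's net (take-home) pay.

SIMPLE IRA contribution: $2,255.08 × 0.086 = $193.94
FSA contribution: $170.99
Pre-tax total = $193.94 + $170.99 = $364.93
Taxable wages = $2,255.08 − $364.93 = $1,890.15
State tax withheld: $1,890.15 × 0.034 = $64.27
Social Security tax: only $148,895.12 − $147,309.71 = $1,585.41 of this check is subject → $1,585.41 × 0.066 = $104.64
Employee stock purchase plan: $2,255.08 × 0.037 = $83.44
Total deductions = $193.94 + $170.99 + $64.27 + $104.64 + $83.44 = $617.28
Net pay = $2,255.08 − $617.28 = $1,637.80

$1,637.80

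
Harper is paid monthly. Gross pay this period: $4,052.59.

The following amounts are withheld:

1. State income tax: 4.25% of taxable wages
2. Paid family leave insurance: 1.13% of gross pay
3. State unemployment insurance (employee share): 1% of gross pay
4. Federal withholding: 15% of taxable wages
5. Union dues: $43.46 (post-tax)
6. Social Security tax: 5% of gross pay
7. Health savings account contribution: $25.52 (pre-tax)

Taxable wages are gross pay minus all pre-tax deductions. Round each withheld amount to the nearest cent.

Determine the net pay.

$2,919.45

Health savings account contribution: $25.52
Taxable wages = $4,052.59 − $25.52 = $4,027.07
State income tax: $4,027.07 × 0.0425 = $171.15
Federal withholding: $4,027.07 × 0.15 = $604.06
Social Security tax: $4,052.59 × 0.05 = $202.63
State unemployment insurance (employee share): $4,052.59 × 0.01 = $40.53
Paid family leave insurance: $4,052.59 × 0.0113 = $45.79
Union dues: $43.46
Total deductions = $25.52 + $171.15 + $604.06 + $202.63 + $40.53 + $45.79 + $43.46 = $1,133.14
Net pay = $4,052.59 − $1,133.14 = $2,919.45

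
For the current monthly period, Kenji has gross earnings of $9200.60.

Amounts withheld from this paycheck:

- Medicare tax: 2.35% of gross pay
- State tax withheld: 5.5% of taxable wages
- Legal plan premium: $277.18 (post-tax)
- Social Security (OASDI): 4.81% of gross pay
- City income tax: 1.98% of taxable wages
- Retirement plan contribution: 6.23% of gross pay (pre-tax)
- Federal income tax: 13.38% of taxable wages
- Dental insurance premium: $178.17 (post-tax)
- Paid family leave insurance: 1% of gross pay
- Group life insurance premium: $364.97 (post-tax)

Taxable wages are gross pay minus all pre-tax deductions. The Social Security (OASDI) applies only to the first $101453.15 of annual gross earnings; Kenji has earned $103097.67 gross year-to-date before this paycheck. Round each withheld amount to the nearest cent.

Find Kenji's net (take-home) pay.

Retirement plan contribution: $9200.60 × 0.0623 = $573.20
Taxable wages = $9200.60 − $573.20 = $8627.40
Federal income tax: $8627.40 × 0.1338 = $1154.35
State tax withheld: $8627.40 × 0.055 = $474.51
City income tax: $8627.40 × 0.0198 = $170.82
Medicare tax: $9200.60 × 0.0235 = $216.21
Paid family leave insurance: $9200.60 × 0.01 = $92.01
Social Security (OASDI): annual cap $101453.15 already reached (YTD $103097.67), so $0.00
Group life insurance premium: $364.97
Dental insurance premium: $178.17
Legal plan premium: $277.18
Total deductions = $573.20 + $1154.35 + $474.51 + $170.82 + $216.21 + $92.01 + $0.00 + $364.97 + $178.17 + $277.18 = $3501.42
Net pay = $9200.60 − $3501.42 = $5699.18

$5699.18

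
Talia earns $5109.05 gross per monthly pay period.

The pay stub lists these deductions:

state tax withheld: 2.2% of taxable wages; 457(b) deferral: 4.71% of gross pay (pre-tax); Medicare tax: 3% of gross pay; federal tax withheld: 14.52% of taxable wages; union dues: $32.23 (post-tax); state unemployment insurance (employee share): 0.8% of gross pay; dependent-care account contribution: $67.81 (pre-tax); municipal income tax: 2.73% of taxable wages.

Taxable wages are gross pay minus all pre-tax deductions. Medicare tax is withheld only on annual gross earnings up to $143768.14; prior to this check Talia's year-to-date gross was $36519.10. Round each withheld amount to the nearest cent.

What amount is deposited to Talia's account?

$3640.51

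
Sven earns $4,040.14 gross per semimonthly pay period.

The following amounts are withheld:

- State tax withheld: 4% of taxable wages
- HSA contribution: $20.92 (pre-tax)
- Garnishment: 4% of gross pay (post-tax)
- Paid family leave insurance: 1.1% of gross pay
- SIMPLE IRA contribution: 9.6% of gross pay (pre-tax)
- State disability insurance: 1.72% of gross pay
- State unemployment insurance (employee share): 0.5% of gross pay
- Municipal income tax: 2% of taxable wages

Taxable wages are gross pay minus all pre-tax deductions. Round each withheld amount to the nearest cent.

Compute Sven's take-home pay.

SIMPLE IRA contribution: $4,040.14 × 0.096 = $387.85
HSA contribution: $20.92
Pre-tax total = $387.85 + $20.92 = $408.77
Taxable wages = $4,040.14 − $408.77 = $3,631.37
Municipal income tax: $3,631.37 × 0.02 = $72.63
State tax withheld: $3,631.37 × 0.04 = $145.25
Paid family leave insurance: $4,040.14 × 0.011 = $44.44
State disability insurance: $4,040.14 × 0.0172 = $69.49
State unemployment insurance (employee share): $4,040.14 × 0.005 = $20.20
Garnishment: $4,040.14 × 0.04 = $161.61
Total deductions = $387.85 + $20.92 + $72.63 + $145.25 + $44.44 + $69.49 + $20.20 + $161.61 = $922.39
Net pay = $4,040.14 − $922.39 = $3,117.75

$3,117.75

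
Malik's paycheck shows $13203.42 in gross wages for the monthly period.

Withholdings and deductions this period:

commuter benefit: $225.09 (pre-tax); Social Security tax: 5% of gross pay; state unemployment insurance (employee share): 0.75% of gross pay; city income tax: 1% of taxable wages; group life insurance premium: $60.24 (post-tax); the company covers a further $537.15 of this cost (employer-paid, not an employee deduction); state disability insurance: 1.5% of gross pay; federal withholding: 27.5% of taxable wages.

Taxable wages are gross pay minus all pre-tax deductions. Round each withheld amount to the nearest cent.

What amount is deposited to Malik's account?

$8262.02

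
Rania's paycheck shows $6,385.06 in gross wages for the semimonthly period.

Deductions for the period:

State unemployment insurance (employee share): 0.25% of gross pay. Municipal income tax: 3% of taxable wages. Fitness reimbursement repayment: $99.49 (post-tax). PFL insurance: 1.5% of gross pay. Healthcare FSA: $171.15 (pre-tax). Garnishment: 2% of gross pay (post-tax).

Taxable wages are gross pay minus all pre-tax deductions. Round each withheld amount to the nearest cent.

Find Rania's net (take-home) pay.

$5,688.56

Healthcare FSA: $171.15
Taxable wages = $6,385.06 − $171.15 = $6,213.91
Municipal income tax: $6,213.91 × 0.03 = $186.42
PFL insurance: $6,385.06 × 0.015 = $95.78
State unemployment insurance (employee share): $6,385.06 × 0.0025 = $15.96
Garnishment: $6,385.06 × 0.02 = $127.70
Fitness reimbursement repayment: $99.49
Total deductions = $171.15 + $186.42 + $95.78 + $15.96 + $127.70 + $99.49 = $696.50
Net pay = $6,385.06 − $696.50 = $5,688.56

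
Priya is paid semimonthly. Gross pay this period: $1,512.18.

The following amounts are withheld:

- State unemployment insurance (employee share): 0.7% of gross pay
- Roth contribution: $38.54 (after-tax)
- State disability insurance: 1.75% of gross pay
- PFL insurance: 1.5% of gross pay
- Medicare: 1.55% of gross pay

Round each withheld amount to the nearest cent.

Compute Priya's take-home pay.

$1,390.47

State unemployment insurance (employee share): $1,512.18 × 0.007 = $10.59
Medicare: $1,512.18 × 0.0155 = $23.44
State disability insurance: $1,512.18 × 0.0175 = $26.46
PFL insurance: $1,512.18 × 0.015 = $22.68
Roth contribution: $38.54
Total deductions = $10.59 + $23.44 + $26.46 + $22.68 + $38.54 = $121.71
Net pay = $1,512.18 − $121.71 = $1,390.47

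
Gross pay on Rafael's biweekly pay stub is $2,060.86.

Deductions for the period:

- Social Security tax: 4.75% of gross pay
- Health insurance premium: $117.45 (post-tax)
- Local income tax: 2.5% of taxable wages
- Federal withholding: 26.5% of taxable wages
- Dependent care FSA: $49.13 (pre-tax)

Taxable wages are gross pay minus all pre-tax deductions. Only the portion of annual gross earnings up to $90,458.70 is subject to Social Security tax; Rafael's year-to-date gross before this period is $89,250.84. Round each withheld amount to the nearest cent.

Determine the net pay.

$1,253.51

Dependent care FSA: $49.13
Taxable wages = $2,060.86 − $49.13 = $2,011.73
Federal withholding: $2,011.73 × 0.265 = $533.11
Local income tax: $2,011.73 × 0.025 = $50.29
Social Security tax: only $90,458.70 − $89,250.84 = $1,207.86 of this check is subject → $1,207.86 × 0.0475 = $57.37
Health insurance premium: $117.45
Total deductions = $49.13 + $533.11 + $50.29 + $57.37 + $117.45 = $807.35
Net pay = $2,060.86 − $807.35 = $1,253.51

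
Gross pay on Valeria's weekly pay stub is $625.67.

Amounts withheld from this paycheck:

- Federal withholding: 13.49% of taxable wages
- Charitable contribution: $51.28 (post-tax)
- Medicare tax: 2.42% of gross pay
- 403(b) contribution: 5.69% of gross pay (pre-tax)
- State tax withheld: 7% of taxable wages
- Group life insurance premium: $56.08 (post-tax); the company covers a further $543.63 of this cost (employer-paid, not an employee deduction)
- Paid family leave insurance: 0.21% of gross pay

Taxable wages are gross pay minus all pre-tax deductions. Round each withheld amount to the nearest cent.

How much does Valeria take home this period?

$345.36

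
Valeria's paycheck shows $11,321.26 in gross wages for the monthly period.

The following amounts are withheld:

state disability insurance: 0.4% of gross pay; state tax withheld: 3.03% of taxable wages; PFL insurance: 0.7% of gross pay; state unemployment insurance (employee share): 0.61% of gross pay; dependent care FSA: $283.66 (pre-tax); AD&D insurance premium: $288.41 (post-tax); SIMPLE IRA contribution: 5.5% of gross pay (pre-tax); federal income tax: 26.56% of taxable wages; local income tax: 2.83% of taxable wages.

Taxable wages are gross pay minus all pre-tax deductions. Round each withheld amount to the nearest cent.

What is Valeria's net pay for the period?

Dependent care FSA: $283.66
SIMPLE IRA contribution: $11,321.26 × 0.055 = $622.67
Pre-tax total = $283.66 + $622.67 = $906.33
Taxable wages = $11,321.26 − $906.33 = $10,414.93
State tax withheld: $10,414.93 × 0.0303 = $315.57
Local income tax: $10,414.93 × 0.0283 = $294.74
Federal income tax: $10,414.93 × 0.2656 = $2,766.21
State disability insurance: $11,321.26 × 0.004 = $45.29
PFL insurance: $11,321.26 × 0.007 = $79.25
State unemployment insurance (employee share): $11,321.26 × 0.0061 = $69.06
AD&D insurance premium: $288.41
Total deductions = $283.66 + $622.67 + $315.57 + $294.74 + $2,766.21 + $45.29 + $79.25 + $69.06 + $288.41 = $4,764.86
Net pay = $11,321.26 − $4,764.86 = $6,556.40

$6,556.40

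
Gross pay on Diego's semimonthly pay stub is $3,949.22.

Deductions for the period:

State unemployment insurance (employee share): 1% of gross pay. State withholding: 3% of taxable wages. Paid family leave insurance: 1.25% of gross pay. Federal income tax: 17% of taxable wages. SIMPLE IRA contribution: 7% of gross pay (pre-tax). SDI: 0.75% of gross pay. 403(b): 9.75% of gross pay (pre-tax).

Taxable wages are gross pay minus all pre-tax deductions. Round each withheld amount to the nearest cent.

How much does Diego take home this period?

SIMPLE IRA contribution: $3,949.22 × 0.07 = $276.45
403(b): $3,949.22 × 0.0975 = $385.05
Pre-tax total = $276.45 + $385.05 = $661.50
Taxable wages = $3,949.22 − $661.50 = $3,287.72
Federal income tax: $3,287.72 × 0.17 = $558.91
State withholding: $3,287.72 × 0.03 = $98.63
State unemployment insurance (employee share): $3,949.22 × 0.01 = $39.49
Paid family leave insurance: $3,949.22 × 0.0125 = $49.37
SDI: $3,949.22 × 0.0075 = $29.62
Total deductions = $276.45 + $385.05 + $558.91 + $98.63 + $39.49 + $49.37 + $29.62 = $1,437.52
Net pay = $3,949.22 − $1,437.52 = $2,511.70

$2,511.70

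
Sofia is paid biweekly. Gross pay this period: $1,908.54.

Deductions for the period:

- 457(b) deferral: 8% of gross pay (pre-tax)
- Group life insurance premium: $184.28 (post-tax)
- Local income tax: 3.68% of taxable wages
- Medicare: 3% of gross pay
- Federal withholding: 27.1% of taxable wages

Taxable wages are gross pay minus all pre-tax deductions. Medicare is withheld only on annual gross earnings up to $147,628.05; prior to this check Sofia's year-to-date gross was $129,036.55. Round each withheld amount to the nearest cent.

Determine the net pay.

$973.86

457(b) deferral: $1,908.54 × 0.08 = $152.68
Taxable wages = $1,908.54 − $152.68 = $1,755.86
Federal withholding: $1,755.86 × 0.271 = $475.84
Local income tax: $1,755.86 × 0.0368 = $64.62
Medicare: cap not yet reached, full $1,908.54 is subject → $1,908.54 × 0.03 = $57.26
Group life insurance premium: $184.28
Total deductions = $152.68 + $475.84 + $64.62 + $57.26 + $184.28 = $934.68
Net pay = $1,908.54 − $934.68 = $973.86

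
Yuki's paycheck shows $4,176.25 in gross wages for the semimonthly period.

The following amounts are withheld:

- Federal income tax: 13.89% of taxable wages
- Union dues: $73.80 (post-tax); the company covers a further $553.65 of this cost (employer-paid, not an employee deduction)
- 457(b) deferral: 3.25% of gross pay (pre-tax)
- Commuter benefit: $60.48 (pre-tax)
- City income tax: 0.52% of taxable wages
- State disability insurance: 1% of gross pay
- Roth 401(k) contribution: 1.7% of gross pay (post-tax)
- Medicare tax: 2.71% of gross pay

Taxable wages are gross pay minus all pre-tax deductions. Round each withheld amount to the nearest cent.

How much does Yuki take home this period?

Commuter benefit: $60.48
457(b) deferral: $4,176.25 × 0.0325 = $135.73
Pre-tax total = $60.48 + $135.73 = $196.21
Taxable wages = $4,176.25 − $196.21 = $3,980.04
City income tax: $3,980.04 × 0.0052 = $20.70
Federal income tax: $3,980.04 × 0.1389 = $552.83
Medicare tax: $4,176.25 × 0.0271 = $113.18
State disability insurance: $4,176.25 × 0.01 = $41.76
Roth 401(k) contribution: $4,176.25 × 0.017 = $71.00
Union dues: $73.80
(Employer's $553.65 toward union dues is not withheld from the employee.)
Total deductions = $60.48 + $135.73 + $20.70 + $552.83 + $113.18 + $41.76 + $71.00 + $73.80 = $1,069.48
Net pay = $4,176.25 − $1,069.48 = $3,106.77

$3,106.77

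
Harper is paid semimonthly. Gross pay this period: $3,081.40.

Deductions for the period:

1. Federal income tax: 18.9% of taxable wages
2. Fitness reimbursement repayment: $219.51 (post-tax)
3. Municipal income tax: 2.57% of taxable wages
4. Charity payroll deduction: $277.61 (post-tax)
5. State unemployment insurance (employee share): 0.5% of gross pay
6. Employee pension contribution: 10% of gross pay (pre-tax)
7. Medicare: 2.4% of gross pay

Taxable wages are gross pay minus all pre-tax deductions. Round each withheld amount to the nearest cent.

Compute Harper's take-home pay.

$1,591.36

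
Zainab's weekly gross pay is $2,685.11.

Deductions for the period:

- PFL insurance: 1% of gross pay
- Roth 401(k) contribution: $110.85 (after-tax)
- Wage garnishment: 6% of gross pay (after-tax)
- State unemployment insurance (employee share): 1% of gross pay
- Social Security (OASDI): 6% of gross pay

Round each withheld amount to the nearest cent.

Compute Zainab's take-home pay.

$2,198.34

PFL insurance: $2,685.11 × 0.01 = $26.85
State unemployment insurance (employee share): $2,685.11 × 0.01 = $26.85
Social Security (OASDI): $2,685.11 × 0.06 = $161.11
Roth 401(k) contribution: $110.85
Wage garnishment: $2,685.11 × 0.06 = $161.11
Total deductions = $26.85 + $26.85 + $161.11 + $110.85 + $161.11 = $486.77
Net pay = $2,685.11 − $486.77 = $2,198.34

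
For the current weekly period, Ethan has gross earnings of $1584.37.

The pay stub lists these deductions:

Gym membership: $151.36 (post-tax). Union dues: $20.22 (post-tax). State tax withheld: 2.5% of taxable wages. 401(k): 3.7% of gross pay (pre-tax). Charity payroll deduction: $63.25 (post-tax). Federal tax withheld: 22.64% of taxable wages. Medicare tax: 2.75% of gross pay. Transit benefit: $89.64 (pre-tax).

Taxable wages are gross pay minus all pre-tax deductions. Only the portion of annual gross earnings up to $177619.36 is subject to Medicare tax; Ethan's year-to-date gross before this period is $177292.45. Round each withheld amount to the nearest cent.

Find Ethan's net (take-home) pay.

$831.25

Transit benefit: $89.64
401(k): $1584.37 × 0.037 = $58.62
Pre-tax total = $89.64 + $58.62 = $148.26
Taxable wages = $1584.37 − $148.26 = $1436.11
State tax withheld: $1436.11 × 0.025 = $35.90
Federal tax withheld: $1436.11 × 0.2264 = $325.14
Medicare tax: only $177619.36 − $177292.45 = $326.91 of this check is subject → $326.91 × 0.0275 = $8.99
Gym membership: $151.36
Charity payroll deduction: $63.25
Union dues: $20.22
Total deductions = $89.64 + $58.62 + $35.90 + $325.14 + $8.99 + $151.36 + $63.25 + $20.22 = $753.12
Net pay = $1584.37 − $753.12 = $831.25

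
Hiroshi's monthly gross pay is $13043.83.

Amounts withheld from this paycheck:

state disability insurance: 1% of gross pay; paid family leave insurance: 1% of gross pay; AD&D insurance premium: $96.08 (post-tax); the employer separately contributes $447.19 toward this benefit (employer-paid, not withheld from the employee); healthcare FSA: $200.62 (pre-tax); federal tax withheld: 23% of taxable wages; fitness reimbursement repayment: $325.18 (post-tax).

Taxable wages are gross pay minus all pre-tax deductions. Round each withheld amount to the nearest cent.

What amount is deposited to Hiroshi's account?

$9207.13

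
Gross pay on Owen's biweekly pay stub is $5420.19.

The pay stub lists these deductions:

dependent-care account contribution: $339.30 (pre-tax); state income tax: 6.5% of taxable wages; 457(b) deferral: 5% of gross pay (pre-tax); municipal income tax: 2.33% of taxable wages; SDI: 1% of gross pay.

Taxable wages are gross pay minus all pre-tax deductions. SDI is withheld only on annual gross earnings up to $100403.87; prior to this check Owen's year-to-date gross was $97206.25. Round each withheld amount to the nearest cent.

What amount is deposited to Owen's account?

Dependent-care account contribution: $339.30
457(b) deferral: $5420.19 × 0.05 = $271.01
Pre-tax total = $339.30 + $271.01 = $610.31
Taxable wages = $5420.19 − $610.31 = $4809.88
Municipal income tax: $4809.88 × 0.0233 = $112.07
State income tax: $4809.88 × 0.065 = $312.64
SDI: only $100403.87 − $97206.25 = $3197.62 of this check is subject → $3197.62 × 0.01 = $31.98
Total deductions = $339.30 + $271.01 + $112.07 + $312.64 + $31.98 = $1067.00
Net pay = $5420.19 − $1067.00 = $4353.19

$4353.19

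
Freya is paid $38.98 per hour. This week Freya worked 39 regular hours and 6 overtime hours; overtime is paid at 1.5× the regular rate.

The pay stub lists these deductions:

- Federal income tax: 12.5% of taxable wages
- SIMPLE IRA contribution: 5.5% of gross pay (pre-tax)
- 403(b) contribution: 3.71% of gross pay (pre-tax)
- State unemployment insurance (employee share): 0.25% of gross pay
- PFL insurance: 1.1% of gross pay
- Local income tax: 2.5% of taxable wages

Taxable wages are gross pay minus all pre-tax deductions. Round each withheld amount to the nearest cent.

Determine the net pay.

Regular pay: 39 × $38.98 = $1,520.22
Overtime pay: 6 × $38.98 × 1.5 = $350.82
Gross pay = $1,520.22 + $350.82 = $1,871.04
SIMPLE IRA contribution: $1,871.04 × 0.055 = $102.91
403(b) contribution: $1,871.04 × 0.0371 = $69.42
Pre-tax total = $102.91 + $69.42 = $172.33
Taxable wages = $1,871.04 − $172.33 = $1,698.71
Local income tax: $1,698.71 × 0.025 = $42.47
Federal income tax: $1,698.71 × 0.125 = $212.34
PFL insurance: $1,871.04 × 0.011 = $20.58
State unemployment insurance (employee share): $1,871.04 × 0.0025 = $4.68
Total deductions = $102.91 + $69.42 + $42.47 + $212.34 + $20.58 + $4.68 = $452.40
Net pay = $1,871.04 − $452.40 = $1,418.64

$1,418.64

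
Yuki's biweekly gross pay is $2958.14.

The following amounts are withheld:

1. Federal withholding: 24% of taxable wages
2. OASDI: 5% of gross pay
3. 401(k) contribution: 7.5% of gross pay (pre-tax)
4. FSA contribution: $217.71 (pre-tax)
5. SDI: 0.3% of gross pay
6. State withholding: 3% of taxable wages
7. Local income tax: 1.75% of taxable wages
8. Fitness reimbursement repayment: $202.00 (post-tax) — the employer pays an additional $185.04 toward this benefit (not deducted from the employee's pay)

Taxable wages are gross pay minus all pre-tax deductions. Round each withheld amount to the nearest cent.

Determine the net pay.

FSA contribution: $217.71
401(k) contribution: $2958.14 × 0.075 = $221.86
Pre-tax total = $217.71 + $221.86 = $439.57
Taxable wages = $2958.14 − $439.57 = $2518.57
Local income tax: $2518.57 × 0.0175 = $44.07
State withholding: $2518.57 × 0.03 = $75.56
Federal withholding: $2518.57 × 0.24 = $604.46
SDI: $2958.14 × 0.003 = $8.87
OASDI: $2958.14 × 0.05 = $147.91
Fitness reimbursement repayment: $202.00
(Employer's $185.04 toward fitness reimbursement repayment is not withheld from the employee.)
Total deductions = $217.71 + $221.86 + $44.07 + $75.56 + $604.46 + $8.87 + $147.91 + $202.00 = $1522.44
Net pay = $2958.14 − $1522.44 = $1435.70

$1435.70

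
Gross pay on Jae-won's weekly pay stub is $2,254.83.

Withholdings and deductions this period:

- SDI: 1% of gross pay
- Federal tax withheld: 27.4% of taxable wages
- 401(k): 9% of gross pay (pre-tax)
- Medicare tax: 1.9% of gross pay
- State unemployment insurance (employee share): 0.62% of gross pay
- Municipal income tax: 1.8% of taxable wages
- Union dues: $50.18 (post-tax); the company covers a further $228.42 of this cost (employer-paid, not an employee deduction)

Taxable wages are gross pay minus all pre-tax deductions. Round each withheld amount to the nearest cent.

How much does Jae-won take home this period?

$1,323.20

401(k): $2,254.83 × 0.09 = $202.93
Taxable wages = $2,254.83 − $202.93 = $2,051.90
Municipal income tax: $2,051.90 × 0.018 = $36.93
Federal tax withheld: $2,051.90 × 0.274 = $562.22
SDI: $2,254.83 × 0.01 = $22.55
State unemployment insurance (employee share): $2,254.83 × 0.0062 = $13.98
Medicare tax: $2,254.83 × 0.019 = $42.84
Union dues: $50.18
(Employer's $228.42 toward union dues is not withheld from the employee.)
Total deductions = $202.93 + $36.93 + $562.22 + $22.55 + $13.98 + $42.84 + $50.18 = $931.63
Net pay = $2,254.83 − $931.63 = $1,323.20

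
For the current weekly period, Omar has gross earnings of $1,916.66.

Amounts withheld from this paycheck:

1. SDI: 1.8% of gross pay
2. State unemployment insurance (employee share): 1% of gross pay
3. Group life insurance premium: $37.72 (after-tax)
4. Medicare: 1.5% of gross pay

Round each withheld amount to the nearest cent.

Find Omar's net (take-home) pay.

$1,796.52

Medicare: $1,916.66 × 0.015 = $28.75
State unemployment insurance (employee share): $1,916.66 × 0.01 = $19.17
SDI: $1,916.66 × 0.018 = $34.50
Group life insurance premium: $37.72
Total deductions = $28.75 + $19.17 + $34.50 + $37.72 = $120.14
Net pay = $1,916.66 − $120.14 = $1,796.52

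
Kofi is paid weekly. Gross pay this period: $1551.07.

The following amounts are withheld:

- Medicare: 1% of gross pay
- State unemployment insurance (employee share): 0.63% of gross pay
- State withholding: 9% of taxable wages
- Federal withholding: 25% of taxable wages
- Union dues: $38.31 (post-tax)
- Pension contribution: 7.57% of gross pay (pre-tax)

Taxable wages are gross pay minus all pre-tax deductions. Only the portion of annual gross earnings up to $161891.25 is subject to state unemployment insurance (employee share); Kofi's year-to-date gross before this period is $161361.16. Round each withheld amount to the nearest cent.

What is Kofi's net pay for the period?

$889.05

Pension contribution: $1551.07 × 0.0757 = $117.42
Taxable wages = $1551.07 − $117.42 = $1433.65
State withholding: $1433.65 × 0.09 = $129.03
Federal withholding: $1433.65 × 0.25 = $358.41
Medicare: $1551.07 × 0.01 = $15.51
State unemployment insurance (employee share): only $161891.25 − $161361.16 = $530.09 of this check is subject → $530.09 × 0.0063 = $3.34
Union dues: $38.31
Total deductions = $117.42 + $129.03 + $358.41 + $15.51 + $3.34 + $38.31 = $662.02
Net pay = $1551.07 − $662.02 = $889.05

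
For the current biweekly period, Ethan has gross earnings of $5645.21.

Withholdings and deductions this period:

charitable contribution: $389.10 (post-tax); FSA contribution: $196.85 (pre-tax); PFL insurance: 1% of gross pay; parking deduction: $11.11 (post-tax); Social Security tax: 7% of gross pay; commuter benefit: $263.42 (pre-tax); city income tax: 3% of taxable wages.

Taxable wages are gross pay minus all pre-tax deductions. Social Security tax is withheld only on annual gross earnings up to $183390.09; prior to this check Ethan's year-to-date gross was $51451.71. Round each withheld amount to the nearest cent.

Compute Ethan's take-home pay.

FSA contribution: $196.85
Commuter benefit: $263.42
Pre-tax total = $196.85 + $263.42 = $460.27
Taxable wages = $5645.21 − $460.27 = $5184.94
City income tax: $5184.94 × 0.03 = $155.55
Social Security tax: cap not yet reached, full $5645.21 is subject → $5645.21 × 0.07 = $395.16
PFL insurance: $5645.21 × 0.01 = $56.45
Parking deduction: $11.11
Charitable contribution: $389.10
Total deductions = $196.85 + $263.42 + $155.55 + $395.16 + $56.45 + $11.11 + $389.10 = $1467.64
Net pay = $5645.21 − $1467.64 = $4177.57

$4177.57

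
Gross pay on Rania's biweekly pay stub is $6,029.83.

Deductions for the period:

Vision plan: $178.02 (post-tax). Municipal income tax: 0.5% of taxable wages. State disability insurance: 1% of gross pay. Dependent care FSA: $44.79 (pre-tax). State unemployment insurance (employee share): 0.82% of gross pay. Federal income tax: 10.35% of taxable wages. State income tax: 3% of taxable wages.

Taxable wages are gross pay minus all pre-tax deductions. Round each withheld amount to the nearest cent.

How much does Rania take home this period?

$4,868.35

Dependent care FSA: $44.79
Taxable wages = $6,029.83 − $44.79 = $5,985.04
Federal income tax: $5,985.04 × 0.1035 = $619.45
State income tax: $5,985.04 × 0.03 = $179.55
Municipal income tax: $5,985.04 × 0.005 = $29.93
State disability insurance: $6,029.83 × 0.01 = $60.30
State unemployment insurance (employee share): $6,029.83 × 0.0082 = $49.44
Vision plan: $178.02
Total deductions = $44.79 + $619.45 + $179.55 + $29.93 + $60.30 + $49.44 + $178.02 = $1,161.48
Net pay = $6,029.83 − $1,161.48 = $4,868.35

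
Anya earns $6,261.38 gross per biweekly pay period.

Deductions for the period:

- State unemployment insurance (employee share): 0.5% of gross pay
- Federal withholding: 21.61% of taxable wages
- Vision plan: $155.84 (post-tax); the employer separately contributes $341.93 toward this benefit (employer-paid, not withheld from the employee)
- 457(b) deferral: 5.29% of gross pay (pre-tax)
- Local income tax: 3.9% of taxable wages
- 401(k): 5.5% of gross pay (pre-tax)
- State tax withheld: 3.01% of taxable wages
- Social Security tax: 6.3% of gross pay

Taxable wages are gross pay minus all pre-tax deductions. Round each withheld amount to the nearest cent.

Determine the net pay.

$3,411.09

457(b) deferral: $6,261.38 × 0.0529 = $331.23
401(k): $6,261.38 × 0.055 = $344.38
Pre-tax total = $331.23 + $344.38 = $675.61
Taxable wages = $6,261.38 − $675.61 = $5,585.77
State tax withheld: $5,585.77 × 0.0301 = $168.13
Federal withholding: $5,585.77 × 0.2161 = $1,207.08
Local income tax: $5,585.77 × 0.039 = $217.85
State unemployment insurance (employee share): $6,261.38 × 0.005 = $31.31
Social Security tax: $6,261.38 × 0.063 = $394.47
Vision plan: $155.84
(Employer's $341.93 toward vision plan is not withheld from the employee.)
Total deductions = $331.23 + $344.38 + $168.13 + $1,207.08 + $217.85 + $31.31 + $394.47 + $155.84 = $2,850.29
Net pay = $6,261.38 − $2,850.29 = $3,411.09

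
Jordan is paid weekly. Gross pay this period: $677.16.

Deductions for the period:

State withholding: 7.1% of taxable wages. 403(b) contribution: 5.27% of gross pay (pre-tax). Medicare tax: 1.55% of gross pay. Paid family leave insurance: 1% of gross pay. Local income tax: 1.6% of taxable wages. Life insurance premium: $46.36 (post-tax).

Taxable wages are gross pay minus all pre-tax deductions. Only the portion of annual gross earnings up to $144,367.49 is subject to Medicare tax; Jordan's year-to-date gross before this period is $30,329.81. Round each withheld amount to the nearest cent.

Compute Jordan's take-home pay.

$522.04

403(b) contribution: $677.16 × 0.0527 = $35.69
Taxable wages = $677.16 − $35.69 = $641.47
State withholding: $641.47 × 0.071 = $45.54
Local income tax: $641.47 × 0.016 = $10.26
Medicare tax: cap not yet reached, full $677.16 is subject → $677.16 × 0.0155 = $10.50
Paid family leave insurance: $677.16 × 0.01 = $6.77
Life insurance premium: $46.36
Total deductions = $35.69 + $45.54 + $10.26 + $10.50 + $6.77 + $46.36 = $155.12
Net pay = $677.16 − $155.12 = $522.04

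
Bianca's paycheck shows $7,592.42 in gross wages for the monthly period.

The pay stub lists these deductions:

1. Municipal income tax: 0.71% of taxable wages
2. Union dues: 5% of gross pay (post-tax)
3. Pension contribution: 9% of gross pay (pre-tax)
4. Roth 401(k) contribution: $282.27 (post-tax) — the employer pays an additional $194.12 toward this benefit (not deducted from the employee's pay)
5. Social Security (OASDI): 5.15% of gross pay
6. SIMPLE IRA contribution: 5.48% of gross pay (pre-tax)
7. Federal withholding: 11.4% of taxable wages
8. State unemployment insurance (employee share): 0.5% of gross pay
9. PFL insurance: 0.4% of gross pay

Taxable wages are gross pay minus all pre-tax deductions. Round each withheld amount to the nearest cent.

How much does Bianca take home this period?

$4,585.50

SIMPLE IRA contribution: $7,592.42 × 0.0548 = $416.06
Pension contribution: $7,592.42 × 0.09 = $683.32
Pre-tax total = $416.06 + $683.32 = $1,099.38
Taxable wages = $7,592.42 − $1,099.38 = $6,493.04
Federal withholding: $6,493.04 × 0.114 = $740.21
Municipal income tax: $6,493.04 × 0.0071 = $46.10
Social Security (OASDI): $7,592.42 × 0.0515 = $391.01
State unemployment insurance (employee share): $7,592.42 × 0.005 = $37.96
PFL insurance: $7,592.42 × 0.004 = $30.37
Union dues: $7,592.42 × 0.05 = $379.62
Roth 401(k) contribution: $282.27
(Employer's $194.12 toward Roth 401(k) contribution is not withheld from the employee.)
Total deductions = $416.06 + $683.32 + $740.21 + $46.10 + $391.01 + $37.96 + $30.37 + $379.62 + $282.27 = $3,006.92
Net pay = $7,592.42 − $3,006.92 = $4,585.50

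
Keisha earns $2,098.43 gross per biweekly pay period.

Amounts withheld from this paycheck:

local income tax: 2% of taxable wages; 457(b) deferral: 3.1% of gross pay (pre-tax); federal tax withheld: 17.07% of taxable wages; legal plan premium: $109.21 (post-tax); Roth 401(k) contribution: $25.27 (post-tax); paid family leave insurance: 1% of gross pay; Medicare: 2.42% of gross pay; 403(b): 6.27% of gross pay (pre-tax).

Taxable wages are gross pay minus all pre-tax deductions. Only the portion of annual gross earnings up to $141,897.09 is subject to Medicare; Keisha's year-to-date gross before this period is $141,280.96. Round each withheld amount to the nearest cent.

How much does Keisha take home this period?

403(b): $2,098.43 × 0.0627 = $131.57
457(b) deferral: $2,098.43 × 0.031 = $65.05
Pre-tax total = $131.57 + $65.05 = $196.62
Taxable wages = $2,098.43 − $196.62 = $1,901.81
Local income tax: $1,901.81 × 0.02 = $38.04
Federal tax withheld: $1,901.81 × 0.1707 = $324.64
Medicare: only $141,897.09 − $141,280.96 = $616.13 of this check is subject → $616.13 × 0.0242 = $14.91
Paid family leave insurance: $2,098.43 × 0.01 = $20.98
Roth 401(k) contribution: $25.27
Legal plan premium: $109.21
Total deductions = $131.57 + $65.05 + $38.04 + $324.64 + $14.91 + $20.98 + $25.27 + $109.21 = $729.67
Net pay = $2,098.43 − $729.67 = $1,368.76

$1,368.76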